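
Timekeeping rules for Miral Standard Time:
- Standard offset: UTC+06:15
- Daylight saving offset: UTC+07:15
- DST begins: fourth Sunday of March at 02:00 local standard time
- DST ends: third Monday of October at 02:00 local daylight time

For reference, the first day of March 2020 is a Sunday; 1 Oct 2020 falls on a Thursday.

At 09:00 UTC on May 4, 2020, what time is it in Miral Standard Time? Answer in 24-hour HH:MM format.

16:15

1 March 2020 is a Sunday, so the first Sunday is March 1 and the fourth is March 22.
1 October 2020 is a Thursday, so the first Monday is October 5 and the third is October 19.
At the standard offset (UTC+06:15), 09:00 UTC + 6h15m = 15:15 Miral Standard Time standard time.
Daylight saving runs 22 March – 19 October; the standard-time date in Miral Standard Time, May 4, 2020, is inside that window, so Miral Standard Time is at UTC+07:15.
09:00 UTC + 7h15m = 16:15 local.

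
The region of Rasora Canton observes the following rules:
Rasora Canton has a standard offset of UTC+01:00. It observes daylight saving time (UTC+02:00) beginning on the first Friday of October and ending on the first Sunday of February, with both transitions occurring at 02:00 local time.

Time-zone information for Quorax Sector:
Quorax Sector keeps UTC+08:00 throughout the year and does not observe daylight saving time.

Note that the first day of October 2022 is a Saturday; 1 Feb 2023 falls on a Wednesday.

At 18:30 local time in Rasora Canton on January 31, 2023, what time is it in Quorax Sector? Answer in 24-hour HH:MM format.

00:30

1 October 2022 is a Saturday, so the first Friday is October 7.
1 February 2023 is a Wednesday, so the first Sunday is February 5.
January 31, 2023 falls between 7 October 2022 and 5 February 2023, so daylight saving is in effect and Rasora Canton is at UTC+02:00.
18:30 Rasora Canton − 2h = 16:30 UTC.
Quorax Sector has no daylight saving, so its offset is UTC+08:00 year-round.
16:30 UTC + 8h = 00:30 Quorax Sector (rolling into the next day, 1 February 2023).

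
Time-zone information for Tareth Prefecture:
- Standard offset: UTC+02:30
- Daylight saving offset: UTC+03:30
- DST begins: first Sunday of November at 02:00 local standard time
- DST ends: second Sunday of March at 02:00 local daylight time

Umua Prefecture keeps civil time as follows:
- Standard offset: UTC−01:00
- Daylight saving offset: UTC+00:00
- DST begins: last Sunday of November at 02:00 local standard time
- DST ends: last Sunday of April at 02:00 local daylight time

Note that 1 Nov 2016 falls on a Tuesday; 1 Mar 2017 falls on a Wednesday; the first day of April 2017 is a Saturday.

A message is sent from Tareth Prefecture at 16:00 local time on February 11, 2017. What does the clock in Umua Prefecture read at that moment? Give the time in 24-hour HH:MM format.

12:30

1 November 2016 is a Tuesday, so the first Sunday is November 6.
1 March 2017 is a Wednesday, so the first Sunday is March 5 and the second is March 12.
February 11, 2017 falls between 6 November 2016 and 12 March 2017, so daylight saving is in effect and Tareth Prefecture is at UTC+03:30.
16:00 Tareth Prefecture − 3h30m = 12:30 UTC.
1 November 2016 is a Tuesday, so Sundays fall on 6, 13, 20, 27; the last is November 27.
1 April 2017 is a Saturday, so Sundays fall on 2, 9, 16, 23, 30; the last is April 30.
At the standard offset (UTC−01:00), 12:30 UTC − 1h = 11:30 Umua Prefecture standard time.
Daylight saving runs 27 November 2016 – 30 April 2017; the standard-time date in Umua Prefecture, February 11, 2017, is inside that window, so Umua Prefecture is at UTC+00:00.
12:30 UTC + 0h = 12:30 Umua Prefecture.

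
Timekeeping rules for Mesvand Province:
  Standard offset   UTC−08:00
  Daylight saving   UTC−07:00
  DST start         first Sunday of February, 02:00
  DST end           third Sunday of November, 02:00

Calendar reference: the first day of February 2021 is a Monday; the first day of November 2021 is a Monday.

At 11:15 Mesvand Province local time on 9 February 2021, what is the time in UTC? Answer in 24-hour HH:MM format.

18:15

1 February 2021 is a Monday, so the first Sunday is February 7.
1 November 2021 is a Monday, so the first Sunday is November 7 and the third is November 21.
9 February 2021 lies within the daylight-saving period (7 February – 21 November), so Mesvand Province is on daylight time, UTC−07:00.
11:15 local + 7h = 18:15 UTC.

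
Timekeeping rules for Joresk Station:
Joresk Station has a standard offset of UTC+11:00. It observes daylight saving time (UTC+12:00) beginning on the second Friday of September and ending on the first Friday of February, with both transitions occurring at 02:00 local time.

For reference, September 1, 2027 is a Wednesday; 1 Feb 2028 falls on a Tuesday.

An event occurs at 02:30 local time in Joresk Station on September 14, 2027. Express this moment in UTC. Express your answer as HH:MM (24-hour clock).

1 September 2027 is a Wednesday, so the first Friday is September 3 and the second is September 10.
1 February 2028 is a Tuesday, so the first Friday is February 4.
September 14, 2027 falls between 10 September 2027 and 4 February 2028, so daylight saving is in effect and Joresk Station is at UTC+12:00.
02:30 local − 12h = 14:30 UTC (rolling into the previous day, 13 September 2027).

14:30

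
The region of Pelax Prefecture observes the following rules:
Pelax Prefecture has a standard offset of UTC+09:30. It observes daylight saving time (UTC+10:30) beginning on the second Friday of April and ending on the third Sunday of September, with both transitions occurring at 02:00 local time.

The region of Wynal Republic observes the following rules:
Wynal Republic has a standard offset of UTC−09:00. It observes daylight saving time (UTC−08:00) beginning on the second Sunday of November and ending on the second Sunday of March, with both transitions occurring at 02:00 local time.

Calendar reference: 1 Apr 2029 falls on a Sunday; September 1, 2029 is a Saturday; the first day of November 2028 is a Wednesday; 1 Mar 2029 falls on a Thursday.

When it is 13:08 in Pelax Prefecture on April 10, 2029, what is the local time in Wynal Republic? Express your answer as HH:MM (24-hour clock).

1 April 2029 is a Sunday, so the first Friday is April 6 and the second is April 13.
1 September 2029 is a Saturday, so the first Sunday is September 2 and the third is September 16.
Daylight saving runs 13 April – 16 September; April 10, 2029 is outside that window, so Pelax Prefecture is on standard time at UTC+09:30.
13:08 Pelax Prefecture − 9h30m = 03:38 UTC.
1 November 2028 is a Wednesday, so the first Sunday is November 5 and the second is November 12.
1 March 2029 is a Thursday, so the first Sunday is March 4 and the second is March 11.
At the standard offset (UTC−09:00), 03:38 UTC − 9h = 18:38 Wynal Republic standard time (rolling into the previous day, 9 April 2029).
Daylight saving runs 12 November 2028 – 11 March 2029; the standard-time date in Wynal Republic, April 9, 2029, is outside that window, so Wynal Republic is on standard time at UTC−09:00.
03:38 UTC − 9h = 18:38 Wynal Republic (rolling into the previous day, 9 April 2029).

18:38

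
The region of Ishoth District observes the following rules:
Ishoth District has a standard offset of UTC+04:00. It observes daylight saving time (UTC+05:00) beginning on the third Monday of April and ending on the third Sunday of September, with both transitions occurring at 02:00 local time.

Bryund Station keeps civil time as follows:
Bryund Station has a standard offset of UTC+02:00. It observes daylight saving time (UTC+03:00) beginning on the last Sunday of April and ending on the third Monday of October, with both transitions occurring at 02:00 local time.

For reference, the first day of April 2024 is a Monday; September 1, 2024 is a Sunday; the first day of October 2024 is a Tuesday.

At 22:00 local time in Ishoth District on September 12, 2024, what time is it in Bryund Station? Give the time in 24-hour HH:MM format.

1 April 2024 is a Monday, so the first Monday is April 1 and the third is April 15.
1 September 2024 is a Sunday, so the first Sunday is September 1 and the third is September 15.
Daylight saving runs 15 April – 15 September; September 12, 2024 is inside that window, so Ishoth District is at UTC+05:00.
22:00 Ishoth District − 5h = 17:00 UTC.
1 April 2024 is a Monday, so Sundays fall on 7, 14, 21, 28; the last is April 28.
1 October 2024 is a Tuesday, so the first Monday is October 7 and the third is October 21.
At the standard offset (UTC+02:00), 17:00 UTC + 2h = 19:00 Bryund Station standard time.
The standard-time date in Bryund Station, September 12, 2024, lies within the daylight-saving period (28 April – 21 October), so Bryund Station is on daylight time, UTC+03:00.
17:00 UTC + 3h = 20:00 Bryund Station.

20:00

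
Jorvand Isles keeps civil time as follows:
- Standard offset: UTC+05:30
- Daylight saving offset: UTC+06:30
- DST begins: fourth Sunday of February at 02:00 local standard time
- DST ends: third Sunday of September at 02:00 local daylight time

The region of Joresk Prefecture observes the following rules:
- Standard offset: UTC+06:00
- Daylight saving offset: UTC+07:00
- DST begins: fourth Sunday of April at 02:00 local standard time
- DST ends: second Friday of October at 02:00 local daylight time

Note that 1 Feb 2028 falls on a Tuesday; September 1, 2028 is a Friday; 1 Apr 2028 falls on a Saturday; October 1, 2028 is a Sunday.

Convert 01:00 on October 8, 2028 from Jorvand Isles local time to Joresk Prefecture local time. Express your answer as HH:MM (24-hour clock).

02:30

1 February 2028 is a Tuesday, so the first Sunday is February 6 and the fourth is February 27.
1 September 2028 is a Friday, so the first Sunday is September 3 and the third is September 17.
Daylight saving runs 27 February – 17 September; October 8, 2028 is outside that window, so Jorvand Isles is on standard time at UTC+05:30.
01:00 Jorvand Isles − 5h30m = 19:30 UTC (rolling into the previous day, 7 October 2028).
1 April 2028 is a Saturday, so the first Sunday is April 2 and the fourth is April 23.
1 October 2028 is a Sunday, so the first Friday is October 6 and the second is October 13.
At the standard offset (UTC+06:00), 19:30 UTC + 6h = 01:30 Joresk Prefecture standard time (rolling into the next day, 8 October 2028).
The standard-time date in Joresk Prefecture, October 8, 2028, lies within the daylight-saving period (23 April – 13 October), so Joresk Prefecture is on daylight time, UTC+07:00.
19:30 UTC + 7h = 02:30 Joresk Prefecture (rolling into the next day, 8 October 2028).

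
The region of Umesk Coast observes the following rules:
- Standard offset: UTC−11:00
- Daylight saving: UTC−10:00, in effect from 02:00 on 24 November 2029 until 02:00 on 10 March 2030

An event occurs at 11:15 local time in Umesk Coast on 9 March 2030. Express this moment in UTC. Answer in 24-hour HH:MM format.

21:15

Daylight saving runs 24 November 2029 – 10 March 2030; 9 March 2030 is inside that window, so Umesk Coast is at UTC−10:00.
11:15 local + 10h = 21:15 UTC.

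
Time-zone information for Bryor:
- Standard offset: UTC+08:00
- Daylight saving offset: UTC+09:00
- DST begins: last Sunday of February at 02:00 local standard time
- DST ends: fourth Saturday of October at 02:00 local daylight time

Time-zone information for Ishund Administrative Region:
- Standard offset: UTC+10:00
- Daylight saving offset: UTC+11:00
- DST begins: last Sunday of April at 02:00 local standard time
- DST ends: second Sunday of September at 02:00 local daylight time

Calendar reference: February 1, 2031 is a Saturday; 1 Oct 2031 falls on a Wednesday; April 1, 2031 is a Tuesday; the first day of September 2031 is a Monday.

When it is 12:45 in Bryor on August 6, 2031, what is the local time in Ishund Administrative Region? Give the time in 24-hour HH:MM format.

14:45

1 February 2031 is a Saturday, so Sundays fall on 2, 9, 16, 23; the last is February 23.
1 October 2031 is a Wednesday, so the first Saturday is October 4 and the fourth is October 25.
Daylight saving runs 23 February – 25 October; August 6, 2031 is inside that window, so Bryor is at UTC+09:00.
12:45 Bryor − 9h = 03:45 UTC.
1 April 2031 is a Tuesday, so Sundays fall on 6, 13, 20, 27; the last is April 27.
1 September 2031 is a Monday, so the first Sunday is September 7 and the second is September 14.
At the standard offset (UTC+10:00), 03:45 UTC + 10h = 13:45 Ishund Administrative Region standard time.
The standard-time date in Ishund Administrative Region, August 6, 2031, falls between 27 April and 14 September, so daylight saving is in effect and Ishund Administrative Region is at UTC+11:00.
03:45 UTC + 11h = 14:45 Ishund Administrative Region.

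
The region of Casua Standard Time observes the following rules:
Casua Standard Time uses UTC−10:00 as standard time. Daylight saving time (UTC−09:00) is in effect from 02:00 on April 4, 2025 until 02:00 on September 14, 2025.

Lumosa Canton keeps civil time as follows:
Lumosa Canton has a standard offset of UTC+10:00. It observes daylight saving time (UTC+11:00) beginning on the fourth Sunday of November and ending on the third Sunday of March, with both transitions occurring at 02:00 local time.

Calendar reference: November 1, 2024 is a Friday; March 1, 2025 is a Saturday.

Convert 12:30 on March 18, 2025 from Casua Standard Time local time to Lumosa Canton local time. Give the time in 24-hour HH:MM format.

March 18, 2025 does not fall between 4 April and 14 September, so daylight saving is not in effect and Casua Standard Time is at UTC−10:00.
12:30 Casua Standard Time + 10h = 22:30 UTC.
1 November 2024 is a Friday, so the first Sunday is November 3 and the fourth is November 24.
1 March 2025 is a Saturday, so the first Sunday is March 2 and the third is March 16.
At the standard offset (UTC+10:00), 22:30 UTC + 10h = 08:30 Lumosa Canton standard time (rolling into the next day, 19 March 2025).
The standard-time date in Lumosa Canton, March 19, 2025, is outside the daylight-saving period (24 November 2024 – 16 March 2025), so Lumosa Canton is on standard time, UTC+10:00.
22:30 UTC + 10h = 08:30 Lumosa Canton (rolling into the next day, 19 March 2025).

08:30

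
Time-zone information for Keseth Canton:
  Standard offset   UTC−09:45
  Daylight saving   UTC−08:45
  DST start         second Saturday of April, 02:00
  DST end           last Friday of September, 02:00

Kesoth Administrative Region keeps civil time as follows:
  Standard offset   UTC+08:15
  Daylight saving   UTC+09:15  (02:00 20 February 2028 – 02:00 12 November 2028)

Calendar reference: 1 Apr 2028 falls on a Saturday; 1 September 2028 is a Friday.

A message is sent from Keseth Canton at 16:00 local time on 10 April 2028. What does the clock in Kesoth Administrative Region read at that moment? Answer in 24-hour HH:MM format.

10:00

1 April 2028 is a Saturday, so the first Saturday is April 1 and the second is April 8.
1 September 2028 is a Friday, so Fridays fall on 1, 8, 15, 22, 29; the last is September 29.
10 April 2028 lies within the daylight-saving period (8 April – 29 September), so Keseth Canton is on daylight time, UTC−08:45.
16:00 Keseth Canton + 8h45m = 00:45 UTC (rolling into the next day, 11 April 2028).
At the standard offset (UTC+08:15), 00:45 UTC + 8h15m = 09:00 Kesoth Administrative Region standard time.
Daylight saving runs 20 February – 12 November; the standard-time date in Kesoth Administrative Region, 11 April 2028, is inside that window, so Kesoth Administrative Region is at UTC+09:15.
00:45 UTC + 9h15m = 10:00 Kesoth Administrative Region.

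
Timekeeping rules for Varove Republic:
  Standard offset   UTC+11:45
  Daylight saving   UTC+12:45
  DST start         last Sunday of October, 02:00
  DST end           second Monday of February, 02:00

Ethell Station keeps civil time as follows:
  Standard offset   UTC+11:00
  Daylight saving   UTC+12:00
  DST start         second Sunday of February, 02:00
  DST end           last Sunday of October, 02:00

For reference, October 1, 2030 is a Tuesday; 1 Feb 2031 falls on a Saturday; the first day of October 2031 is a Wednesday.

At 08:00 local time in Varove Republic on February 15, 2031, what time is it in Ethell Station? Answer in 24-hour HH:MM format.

1 October 2030 is a Tuesday, so Sundays fall on 6, 13, 20, 27; the last is October 27.
1 February 2031 is a Saturday, so the first Monday is February 3 and the second is February 10.
February 15, 2031 is outside the daylight-saving period (27 October 2030 – 10 February 2031), so Varove Republic is on standard time, UTC+11:45.
08:00 Varove Republic − 11h45m = 20:15 UTC (rolling into the previous day, 14 February 2031).
1 February 2031 is a Saturday, so the first Sunday is February 2 and the second is February 9.
1 October 2031 is a Wednesday, so Sundays fall on 5, 12, 19, 26; the last is October 26.
At the standard offset (UTC+11:00), 20:15 UTC + 11h = 07:15 Ethell Station standard time (rolling into the next day, 15 February 2031).
The standard-time date in Ethell Station, February 15, 2031, falls between 9 February and 26 October, so daylight saving is in effect and Ethell Station is at UTC+12:00.
20:15 UTC + 12h = 08:15 Ethell Station (rolling into the next day, 15 February 2031).

08:15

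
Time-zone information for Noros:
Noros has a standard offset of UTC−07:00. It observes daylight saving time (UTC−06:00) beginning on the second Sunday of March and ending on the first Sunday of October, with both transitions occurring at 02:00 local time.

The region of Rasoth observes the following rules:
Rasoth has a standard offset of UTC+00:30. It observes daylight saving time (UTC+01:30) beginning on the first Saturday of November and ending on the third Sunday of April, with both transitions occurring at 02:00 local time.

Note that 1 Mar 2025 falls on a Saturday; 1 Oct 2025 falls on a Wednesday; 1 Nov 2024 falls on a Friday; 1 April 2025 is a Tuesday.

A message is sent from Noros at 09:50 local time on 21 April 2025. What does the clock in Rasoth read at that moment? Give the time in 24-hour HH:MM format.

1 March 2025 is a Saturday, so the first Sunday is March 2 and the second is March 9.
1 October 2025 is a Wednesday, so the first Sunday is October 5.
Daylight saving runs 9 March – 5 October; 21 April 2025 is inside that window, so Noros is at UTC−06:00.
09:50 Noros + 6h = 15:50 UTC.
1 November 2024 is a Friday, so the first Saturday is November 2.
1 April 2025 is a Tuesday, so the first Sunday is April 6 and the third is April 20.
At the standard offset (UTC+00:30), 15:50 UTC + 0h30m = 16:20 Rasoth standard time.
The standard-time date in Rasoth, 21 April 2025, does not fall between 2 November 2024 and 20 April 2025, so daylight saving is not in effect and Rasoth is at UTC+00:30.
15:50 UTC + 0h30m = 16:20 Rasoth.

16:20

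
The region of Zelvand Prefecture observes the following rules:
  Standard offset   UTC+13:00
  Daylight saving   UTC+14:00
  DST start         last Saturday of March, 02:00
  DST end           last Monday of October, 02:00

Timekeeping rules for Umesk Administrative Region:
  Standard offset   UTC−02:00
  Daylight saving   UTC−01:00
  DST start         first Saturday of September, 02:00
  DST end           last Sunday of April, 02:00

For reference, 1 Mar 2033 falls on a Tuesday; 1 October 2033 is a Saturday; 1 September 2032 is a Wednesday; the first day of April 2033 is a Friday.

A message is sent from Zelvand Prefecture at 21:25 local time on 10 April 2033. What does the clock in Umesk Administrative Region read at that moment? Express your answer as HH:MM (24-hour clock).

1 March 2033 is a Tuesday, so Saturdays fall on 5, 12, 19, 26; the last is March 26.
1 October 2033 is a Saturday, so Mondays fall on 3, 10, 17, 24, 31; the last is October 31.
10 April 2033 lies within the daylight-saving period (26 March – 31 October), so Zelvand Prefecture is on daylight time, UTC+14:00.
21:25 Zelvand Prefecture − 14h = 07:25 UTC.
1 September 2032 is a Wednesday, so the first Saturday is September 4.
1 April 2033 is a Friday, so Sundays fall on 3, 10, 17, 24; the last is April 24.
At the standard offset (UTC−02:00), 07:25 UTC − 2h = 05:25 Umesk Administrative Region standard time.
The standard-time date in Umesk Administrative Region, 10 April 2033, lies within the daylight-saving period (4 September 2032 – 24 April 2033), so Umesk Administrative Region is on daylight time, UTC−01:00.
07:25 UTC − 1h = 06:25 Umesk Administrative Region.

06:25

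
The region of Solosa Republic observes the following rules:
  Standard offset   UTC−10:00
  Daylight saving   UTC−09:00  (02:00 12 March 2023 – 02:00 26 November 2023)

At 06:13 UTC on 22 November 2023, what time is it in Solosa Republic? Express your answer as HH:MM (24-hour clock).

21:13

At the standard offset (UTC−10:00), 06:13 UTC − 10h = 20:13 Solosa Republic standard time (rolling into the previous day, 21 November 2023).
The standard-time date in Solosa Republic, 21 November 2023, falls between 12 March and 26 November, so daylight saving is in effect and Solosa Republic is at UTC−09:00.
06:13 UTC − 9h = 21:13 local (rolling into the previous day, 21 November 2023).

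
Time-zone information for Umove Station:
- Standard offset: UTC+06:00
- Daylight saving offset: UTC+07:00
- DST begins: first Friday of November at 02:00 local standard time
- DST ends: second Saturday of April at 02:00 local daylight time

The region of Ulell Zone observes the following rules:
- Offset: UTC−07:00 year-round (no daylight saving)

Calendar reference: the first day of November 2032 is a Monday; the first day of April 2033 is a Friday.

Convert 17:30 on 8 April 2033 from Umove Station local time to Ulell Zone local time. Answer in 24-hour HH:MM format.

1 November 2032 is a Monday, so the first Friday is November 5.
1 April 2033 is a Friday, so the first Saturday is April 2 and the second is April 9.
8 April 2033 falls between 5 November 2032 and 9 April 2033, so daylight saving is in effect and Umove Station is at UTC+07:00.
17:30 Umove Station − 7h = 10:30 UTC.
Ulell Zone has no daylight saving, so its offset is UTC−07:00 year-round.
10:30 UTC − 7h = 03:30 Ulell Zone.

03:30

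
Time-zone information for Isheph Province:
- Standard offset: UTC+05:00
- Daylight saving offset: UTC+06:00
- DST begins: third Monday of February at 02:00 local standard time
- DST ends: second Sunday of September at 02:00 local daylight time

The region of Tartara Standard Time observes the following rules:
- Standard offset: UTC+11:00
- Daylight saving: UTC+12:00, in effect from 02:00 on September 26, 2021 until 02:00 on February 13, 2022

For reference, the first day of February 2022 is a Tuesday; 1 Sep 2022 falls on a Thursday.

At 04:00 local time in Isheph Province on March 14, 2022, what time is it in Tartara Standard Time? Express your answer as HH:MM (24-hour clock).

1 February 2022 is a Tuesday, so the first Monday is February 7 and the third is February 21.
1 September 2022 is a Thursday, so the first Sunday is September 4 and the second is September 11.
March 14, 2022 falls between 21 February and 11 September, so daylight saving is in effect and Isheph Province is at UTC+06:00.
04:00 Isheph Province − 6h = 22:00 UTC (rolling into the previous day, 13 March 2022).
At the standard offset (UTC+11:00), 22:00 UTC + 11h = 09:00 Tartara Standard Time standard time (rolling into the next day, 14 March 2022).
The standard-time date in Tartara Standard Time, March 14, 2022, is outside the daylight-saving period (26 September 2021 – 13 February 2022), so Tartara Standard Time is on standard time, UTC+11:00.
22:00 UTC + 11h = 09:00 Tartara Standard Time (rolling into the next day, 14 March 2022).

09:00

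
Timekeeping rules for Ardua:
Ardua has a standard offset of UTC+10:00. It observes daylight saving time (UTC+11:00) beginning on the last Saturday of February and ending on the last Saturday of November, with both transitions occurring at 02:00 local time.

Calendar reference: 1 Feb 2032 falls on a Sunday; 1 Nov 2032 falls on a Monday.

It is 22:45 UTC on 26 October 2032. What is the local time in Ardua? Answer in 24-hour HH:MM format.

1 February 2032 is a Sunday, so Saturdays fall on 7, 14, 21, 28; the last is February 28.
1 November 2032 is a Monday, so Saturdays fall on 6, 13, 20, 27; the last is November 27.
At the standard offset (UTC+10:00), 22:45 UTC + 10h = 08:45 Ardua standard time (rolling into the next day, 27 October 2032).
The standard-time date in Ardua, 27 October 2032, falls between 28 February and 27 November, so daylight saving is in effect and Ardua is at UTC+11:00.
22:45 UTC + 11h = 09:45 local (rolling into the next day, 27 October 2032).

09:45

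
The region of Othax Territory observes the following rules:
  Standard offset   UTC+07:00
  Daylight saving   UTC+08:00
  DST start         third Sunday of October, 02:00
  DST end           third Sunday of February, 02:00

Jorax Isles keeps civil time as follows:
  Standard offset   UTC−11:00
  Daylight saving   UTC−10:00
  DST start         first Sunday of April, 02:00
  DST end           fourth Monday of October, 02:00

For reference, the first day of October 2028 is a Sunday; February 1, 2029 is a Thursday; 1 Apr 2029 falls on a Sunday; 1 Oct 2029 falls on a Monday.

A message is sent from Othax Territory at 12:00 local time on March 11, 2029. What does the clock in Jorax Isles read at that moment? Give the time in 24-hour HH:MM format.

18:00

1 October 2028 is a Sunday, so the first Sunday is October 1 and the third is October 15.
1 February 2029 is a Thursday, so the first Sunday is February 4 and the third is February 18.
March 11, 2029 is outside the daylight-saving period (15 October 2028 – 18 February 2029), so Othax Territory is on standard time, UTC+07:00.
12:00 Othax Territory − 7h = 05:00 UTC.
1 April 2029 is a Sunday, so the first Sunday is April 1.
1 October 2029 is a Monday, so the first Monday is October 1 and the fourth is October 22.
At the standard offset (UTC−11:00), 05:00 UTC − 11h = 18:00 Jorax Isles standard time (rolling into the previous day, 10 March 2029).
Daylight saving runs 1 April – 22 October; the standard-time date in Jorax Isles, March 10, 2029, is outside that window, so Jorax Isles is on standard time at UTC−11:00.
05:00 UTC − 11h = 18:00 Jorax Isles (rolling into the previous day, 10 March 2029).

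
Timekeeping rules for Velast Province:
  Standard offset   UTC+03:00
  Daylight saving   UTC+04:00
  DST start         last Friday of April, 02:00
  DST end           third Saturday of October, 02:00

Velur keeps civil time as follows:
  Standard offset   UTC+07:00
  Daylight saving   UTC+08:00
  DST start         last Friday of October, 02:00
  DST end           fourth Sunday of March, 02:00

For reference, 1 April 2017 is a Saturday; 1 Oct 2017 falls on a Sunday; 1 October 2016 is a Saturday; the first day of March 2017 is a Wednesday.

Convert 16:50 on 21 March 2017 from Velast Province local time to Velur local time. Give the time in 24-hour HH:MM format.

21:50

1 April 2017 is a Saturday, so Fridays fall on 7, 14, 21, 28; the last is April 28.
1 October 2017 is a Sunday, so the first Saturday is October 7 and the third is October 21.
Daylight saving runs 28 April – 21 October; 21 March 2017 is outside that window, so Velast Province is on standard time at UTC+03:00.
16:50 Velast Province − 3h = 13:50 UTC.
1 October 2016 is a Saturday, so Fridays fall on 7, 14, 21, 28; the last is October 28.
1 March 2017 is a Wednesday, so the first Sunday is March 5 and the fourth is March 26.
At the standard offset (UTC+07:00), 13:50 UTC + 7h = 20:50 Velur standard time.
Daylight saving runs 28 October 2016 – 26 March 2017; the standard-time date in Velur, 21 March 2017, is inside that window, so Velur is at UTC+08:00.
13:50 UTC + 8h = 21:50 Velur.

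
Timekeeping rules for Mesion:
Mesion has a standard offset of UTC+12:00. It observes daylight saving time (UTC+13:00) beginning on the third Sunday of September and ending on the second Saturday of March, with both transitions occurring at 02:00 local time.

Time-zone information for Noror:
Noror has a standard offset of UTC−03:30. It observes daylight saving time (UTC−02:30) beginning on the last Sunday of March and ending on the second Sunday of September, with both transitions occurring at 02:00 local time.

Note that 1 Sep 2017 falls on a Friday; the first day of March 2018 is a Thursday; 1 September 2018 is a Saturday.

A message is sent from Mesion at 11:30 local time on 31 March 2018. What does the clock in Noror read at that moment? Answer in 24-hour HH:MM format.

21:00

1 September 2017 is a Friday, so the first Sunday is September 3 and the third is September 17.
1 March 2018 is a Thursday, so the first Saturday is March 3 and the second is March 10.
31 March 2018 does not fall between 17 September 2017 and 10 March 2018, so daylight saving is not in effect and Mesion is at UTC+12:00.
11:30 Mesion − 12h = 23:30 UTC (rolling into the previous day, 30 March 2018).
1 March 2018 is a Thursday, so Sundays fall on 4, 11, 18, 25; the last is March 25.
1 September 2018 is a Saturday, so the first Sunday is September 2 and the second is September 9.
At the standard offset (UTC−03:30), 23:30 UTC − 3h30m = 20:00 Noror standard time.
The standard-time date in Noror, 30 March 2018, falls between 25 March and 9 September, so daylight saving is in effect and Noror is at UTC−02:30.
23:30 UTC − 2h30m = 21:00 Noror.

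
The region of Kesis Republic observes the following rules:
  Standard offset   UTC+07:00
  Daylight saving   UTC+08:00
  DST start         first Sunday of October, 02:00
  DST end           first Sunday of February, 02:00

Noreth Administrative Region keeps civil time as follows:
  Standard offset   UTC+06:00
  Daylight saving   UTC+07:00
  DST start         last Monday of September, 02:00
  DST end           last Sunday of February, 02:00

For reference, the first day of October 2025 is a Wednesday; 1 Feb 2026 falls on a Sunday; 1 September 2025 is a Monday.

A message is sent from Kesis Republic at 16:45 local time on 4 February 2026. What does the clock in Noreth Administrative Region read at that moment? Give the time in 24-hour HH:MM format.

1 October 2025 is a Wednesday, so the first Sunday is October 5.
1 February 2026 is a Sunday, so the first Sunday is February 1.
Daylight saving runs 5 October 2025 – 1 February 2026; 4 February 2026 is outside that window, so Kesis Republic is on standard time at UTC+07:00.
16:45 Kesis Republic − 7h = 09:45 UTC.
1 September 2025 is a Monday, so Mondays fall on 1, 8, 15, 22, 29; the last is September 29.
1 February 2026 is a Sunday, so Sundays fall on 1, 8, 15, 22; the last is February 22.
At the standard offset (UTC+06:00), 09:45 UTC + 6h = 15:45 Noreth Administrative Region standard time.
The standard-time date in Noreth Administrative Region, 4 February 2026, falls between 29 September 2025 and 22 February 2026, so daylight saving is in effect and Noreth Administrative Region is at UTC+07:00.
09:45 UTC + 7h = 16:45 Noreth Administrative Region.

16:45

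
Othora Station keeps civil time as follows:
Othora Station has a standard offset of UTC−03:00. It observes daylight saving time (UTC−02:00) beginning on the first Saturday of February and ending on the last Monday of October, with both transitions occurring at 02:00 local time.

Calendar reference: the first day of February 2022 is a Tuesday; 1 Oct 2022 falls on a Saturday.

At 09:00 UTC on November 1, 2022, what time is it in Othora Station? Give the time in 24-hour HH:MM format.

1 February 2022 is a Tuesday, so the first Saturday is February 5.
1 October 2022 is a Saturday, so Mondays fall on 3, 10, 17, 24, 31; the last is October 31.
At the standard offset (UTC−03:00), 09:00 UTC − 3h = 06:00 Othora Station standard time.
The standard-time date in Othora Station, November 1, 2022, is outside the daylight-saving period (5 February – 31 October), so Othora Station is on standard time, UTC−03:00.
09:00 UTC − 3h = 06:00 local.

06:00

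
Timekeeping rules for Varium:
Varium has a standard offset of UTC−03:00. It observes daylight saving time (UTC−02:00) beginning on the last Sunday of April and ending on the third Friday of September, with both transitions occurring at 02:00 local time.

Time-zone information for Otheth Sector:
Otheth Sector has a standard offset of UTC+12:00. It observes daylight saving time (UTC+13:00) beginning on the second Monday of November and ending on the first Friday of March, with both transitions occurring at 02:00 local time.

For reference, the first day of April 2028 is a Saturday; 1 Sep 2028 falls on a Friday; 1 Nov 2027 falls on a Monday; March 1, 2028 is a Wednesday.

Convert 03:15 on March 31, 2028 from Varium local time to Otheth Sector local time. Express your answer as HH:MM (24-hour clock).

18:15

1 April 2028 is a Saturday, so Sundays fall on 2, 9, 16, 23, 30; the last is April 30.
1 September 2028 is a Friday, so the first Friday is September 1 and the third is September 15.
Daylight saving runs 30 April – 15 September; March 31, 2028 is outside that window, so Varium is on standard time at UTC−03:00.
03:15 Varium + 3h = 06:15 UTC.
1 November 2027 is a Monday, so the first Monday is November 1 and the second is November 8.
1 March 2028 is a Wednesday, so the first Friday is March 3.
At the standard offset (UTC+12:00), 06:15 UTC + 12h = 18:15 Otheth Sector standard time.
The standard-time date in Otheth Sector, March 31, 2028, is outside the daylight-saving period (8 November 2027 – 3 March 2028), so Otheth Sector is on standard time, UTC+12:00.
06:15 UTC + 12h = 18:15 Otheth Sector.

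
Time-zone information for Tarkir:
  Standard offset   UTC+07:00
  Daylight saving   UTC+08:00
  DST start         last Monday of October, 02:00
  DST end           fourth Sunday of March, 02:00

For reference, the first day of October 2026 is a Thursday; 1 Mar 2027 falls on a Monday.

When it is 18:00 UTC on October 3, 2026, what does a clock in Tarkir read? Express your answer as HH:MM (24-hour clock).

1 October 2026 is a Thursday, so Mondays fall on 5, 12, 19, 26; the last is October 26.
1 March 2027 is a Monday, so the first Sunday is March 7 and the fourth is March 28.
At the standard offset (UTC+07:00), 18:00 UTC + 7h = 01:00 Tarkir standard time (rolling into the next day, 4 October 2026).
Daylight saving runs 26 October 2026 – 28 March 2027; the standard-time date in Tarkir, October 4, 2026, is outside that window, so Tarkir is on standard time at UTC+07:00.
18:00 UTC + 7h = 01:00 local (rolling into the next day, 4 October 2026).

01:00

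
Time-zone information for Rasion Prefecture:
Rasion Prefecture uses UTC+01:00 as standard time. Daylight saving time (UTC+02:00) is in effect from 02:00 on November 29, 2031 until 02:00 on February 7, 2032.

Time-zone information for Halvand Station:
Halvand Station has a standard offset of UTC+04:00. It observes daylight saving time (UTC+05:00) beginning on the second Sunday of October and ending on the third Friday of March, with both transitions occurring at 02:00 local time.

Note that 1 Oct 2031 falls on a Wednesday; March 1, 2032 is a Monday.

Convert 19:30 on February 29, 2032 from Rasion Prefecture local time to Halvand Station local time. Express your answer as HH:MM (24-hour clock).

23:30

February 29, 2032 is outside the daylight-saving period (29 November 2031 – 7 February 2032), so Rasion Prefecture is on standard time, UTC+01:00.
19:30 Rasion Prefecture − 1h = 18:30 UTC.
1 October 2031 is a Wednesday, so the first Sunday is October 5 and the second is October 12.
1 March 2032 is a Monday, so the first Friday is March 5 and the third is March 19.
At the standard offset (UTC+04:00), 18:30 UTC + 4h = 22:30 Halvand Station standard time.
The standard-time date in Halvand Station, February 29, 2032, lies within the daylight-saving period (12 October 2031 – 19 March 2032), so Halvand Station is on daylight time, UTC+05:00.
18:30 UTC + 5h = 23:30 Halvand Station.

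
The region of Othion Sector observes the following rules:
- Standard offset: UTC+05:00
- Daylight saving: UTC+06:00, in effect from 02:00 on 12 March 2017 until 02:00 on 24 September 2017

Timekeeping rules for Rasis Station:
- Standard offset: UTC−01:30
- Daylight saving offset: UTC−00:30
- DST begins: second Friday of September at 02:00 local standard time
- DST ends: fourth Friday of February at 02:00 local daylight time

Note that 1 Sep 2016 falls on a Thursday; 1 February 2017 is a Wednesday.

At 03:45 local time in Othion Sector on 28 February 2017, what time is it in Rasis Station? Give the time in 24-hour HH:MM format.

21:15

28 February 2017 does not fall between 12 March and 24 September, so daylight saving is not in effect and Othion Sector is at UTC+05:00.
03:45 Othion Sector − 5h = 22:45 UTC (rolling into the previous day, 27 February 2017).
1 September 2016 is a Thursday, so the first Friday is September 2 and the second is September 9.
1 February 2017 is a Wednesday, so the first Friday is February 3 and the fourth is February 24.
At the standard offset (UTC−01:30), 22:45 UTC − 1h30m = 21:15 Rasis Station standard time.
The standard-time date in Rasis Station, 27 February 2017, does not fall between 9 September 2016 and 24 February 2017, so daylight saving is not in effect and Rasis Station is at UTC−01:30.
22:45 UTC − 1h30m = 21:15 Rasis Station.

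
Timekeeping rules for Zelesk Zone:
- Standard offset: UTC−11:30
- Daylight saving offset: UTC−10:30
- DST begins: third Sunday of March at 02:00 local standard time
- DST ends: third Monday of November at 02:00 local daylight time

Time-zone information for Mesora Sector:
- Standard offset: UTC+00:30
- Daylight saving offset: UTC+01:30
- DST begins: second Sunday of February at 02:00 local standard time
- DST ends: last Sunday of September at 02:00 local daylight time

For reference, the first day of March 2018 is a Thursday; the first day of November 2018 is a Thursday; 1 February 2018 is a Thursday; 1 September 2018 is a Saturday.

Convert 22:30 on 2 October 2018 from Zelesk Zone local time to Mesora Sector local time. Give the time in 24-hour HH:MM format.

09:30

1 March 2018 is a Thursday, so the first Sunday is March 4 and the third is March 18.
1 November 2018 is a Thursday, so the first Monday is November 5 and the third is November 19.
2 October 2018 lies within the daylight-saving period (18 March – 19 November), so Zelesk Zone is on daylight time, UTC−10:30.
22:30 Zelesk Zone + 10h30m = 09:00 UTC (rolling into the next day, 3 October 2018).
1 February 2018 is a Thursday, so the first Sunday is February 4 and the second is February 11.
1 September 2018 is a Saturday, so Sundays fall on 2, 9, 16, 23, 30; the last is September 30.
At the standard offset (UTC+00:30), 09:00 UTC + 0h30m = 09:30 Mesora Sector standard time.
The standard-time date in Mesora Sector, 3 October 2018, does not fall between 11 February and 30 September, so daylight saving is not in effect and Mesora Sector is at UTC+00:30.
09:00 UTC + 0h30m = 09:30 Mesora Sector.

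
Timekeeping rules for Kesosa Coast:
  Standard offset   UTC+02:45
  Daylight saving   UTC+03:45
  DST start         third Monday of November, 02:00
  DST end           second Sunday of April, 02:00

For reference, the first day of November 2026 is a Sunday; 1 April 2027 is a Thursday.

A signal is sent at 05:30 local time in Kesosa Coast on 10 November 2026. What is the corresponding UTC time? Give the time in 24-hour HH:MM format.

02:45

1 November 2026 is a Sunday, so the first Monday is November 2 and the third is November 16.
1 April 2027 is a Thursday, so the first Sunday is April 4 and the second is April 11.
10 November 2026 is outside the daylight-saving period (16 November 2026 – 11 April 2027), so Kesosa Coast is on standard time, UTC+02:45.
05:30 local − 2h45m = 02:45 UTC.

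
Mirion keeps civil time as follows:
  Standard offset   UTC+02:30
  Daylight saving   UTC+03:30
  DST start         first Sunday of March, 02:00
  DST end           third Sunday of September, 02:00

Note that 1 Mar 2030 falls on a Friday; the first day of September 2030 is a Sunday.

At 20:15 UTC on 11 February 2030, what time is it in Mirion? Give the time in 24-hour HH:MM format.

1 March 2030 is a Friday, so the first Sunday is March 3.
1 September 2030 is a Sunday, so the first Sunday is September 1 and the third is September 15.
At the standard offset (UTC+02:30), 20:15 UTC + 2h30m = 22:45 Mirion standard time.
The standard-time date in Mirion, 11 February 2030, does not fall between 3 March and 15 September, so daylight saving is not in effect and Mirion is at UTC+02:30.
20:15 UTC + 2h30m = 22:45 local.

22:45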